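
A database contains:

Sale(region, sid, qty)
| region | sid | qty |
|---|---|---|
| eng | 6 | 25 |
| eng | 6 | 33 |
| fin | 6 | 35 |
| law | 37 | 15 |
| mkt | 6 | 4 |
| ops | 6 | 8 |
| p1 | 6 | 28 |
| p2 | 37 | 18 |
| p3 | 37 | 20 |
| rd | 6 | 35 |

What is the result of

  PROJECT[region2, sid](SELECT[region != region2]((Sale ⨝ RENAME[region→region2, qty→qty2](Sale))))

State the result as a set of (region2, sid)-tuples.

{(eng, 6), (fin, 6), (law, 37), (mkt, 6), (ops, 6), (p1, 6), (p2, 37), (p3, 37), (rd, 6)}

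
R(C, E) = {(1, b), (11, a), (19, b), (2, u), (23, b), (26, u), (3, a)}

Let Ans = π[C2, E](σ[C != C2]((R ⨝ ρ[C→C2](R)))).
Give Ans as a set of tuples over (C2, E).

ρ[C→C2]: schema becomes (C2, E); tuples unchanged.
Natural join on E: {(1, b, 1), (1, b, 19), (1, b, 23), (11, a, 11), (11, a, 3), (19, b, 1), (19, b, 19), (19, b, 23), (2, u, 2), (2, u, 26), (23, b, 1), (23, b, 19), (23, b, 23), (26, u, 2), (26, u, 26), (3, a, 11), (3, a, 3)}
σ[C != C2]: keep tuples satisfying C != C2 → {(1, b, 19), (1, b, 23), (11, a, 3), (19, b, 1), (19, b, 23), (2, u, 26), (23, b, 1), (23, b, 19), (26, u, 2), (3, a, 11)}
π[C2, E]: project onto (C2, E) (3 duplicate(s) eliminated) → {(1, b), (11, a), (19, b), (2, u), (23, b), (26, u), (3, a)}

{(1, b), (11, a), (19, b), (2, u), (23, b), (26, u), (3, a)}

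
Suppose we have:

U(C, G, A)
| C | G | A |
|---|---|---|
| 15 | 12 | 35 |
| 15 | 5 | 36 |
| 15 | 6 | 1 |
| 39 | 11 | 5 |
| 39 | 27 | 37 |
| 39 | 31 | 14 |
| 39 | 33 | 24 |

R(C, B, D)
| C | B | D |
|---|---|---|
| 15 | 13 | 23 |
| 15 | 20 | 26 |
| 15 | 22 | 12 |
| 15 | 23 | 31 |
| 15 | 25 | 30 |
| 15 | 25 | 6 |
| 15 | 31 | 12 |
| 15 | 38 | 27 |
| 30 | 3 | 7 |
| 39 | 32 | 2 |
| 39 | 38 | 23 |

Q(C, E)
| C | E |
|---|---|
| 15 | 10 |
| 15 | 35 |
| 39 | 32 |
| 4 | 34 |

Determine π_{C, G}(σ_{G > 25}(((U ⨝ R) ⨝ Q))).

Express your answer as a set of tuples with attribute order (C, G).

{(39, 27), (39, 31), (39, 33)}

Joining U and R on C yields {(15, 12, 35, 13, 23), (15, 12, 35, 20, 26), (15, 12, 35, 22, 12), (15, 12, 35, 23, 31), (15, 12, 35, 25, 30), (15, 12, 35, 25, 6), (15, 12, 35, 31, 12), (15, 12, 35, 38, 27), (15, 5, 36, 13, 23), (15, 5, 36, 20, 26), (15, 5, 36, 22, 12), (15, 5, 36, 23, 31), (15, 5, 36, 25, 30), (15, 5, 36, 25, 6), (15, 5, 36, 31, 12), (15, 5, 36, 38, 27), (15, 6, 1, 13, 23), (15, 6, 1, 20, 26), (15, 6, 1, 22, 12), (15, 6, 1, 23, 31), (15, 6, 1, 25, 30), (15, 6, 1, 25, 6), (15, 6, 1, 31, 12), (15, 6, 1, 38, 27), (39, 11, 5, 32, 2), (39, 11, 5, 38, 23), (39, 27, 37, 32, 2), (39, 27, 37, 38, 23), (39, 31, 14, 32, 2), (39, 31, 14, 38, 23), (39, 33, 24, 32, 2), (39, 33, 24, 38, 23)}.
Joining (U ⨝ R) and Q on C yields {(15, 12, 35, 13, 23, 10), (15, 12, 35, 13, 23, 35), (15, 12, 35, 20, 26, 10), (15, 12, 35, 20, 26, 35), (15, 12, 35, 22, 12, 10), (15, 12, 35, 22, 12, 35), (15, 12, 35, 23, 31, 10), (15, 12, 35, 23, 31, 35), (15, 12, 35, 25, 30, 10), (15, 12, 35, 25, 30, 35), (15, 12, 35, 25, 6, 10), (15, 12, 35, 25, 6, 35), (15, 12, 35, 31, 12, 10), (15, 12, 35, 31, 12, 35), (15, 12, 35, 38, 27, 10), (15, 12, 35, 38, 27, 35), (15, 5, 36, 13, 23, 10), (15, 5, 36, 13, 23, 35), (15, 5, 36, 20, 26, 10), (15, 5, 36, 20, 26, 35), (15, 5, 36, 22, 12, 10), (15, 5, 36, 22, 12, 35), (15, 5, 36, 23, 31, 10), (15, 5, 36, 23, 31, 35), (15, 5, 36, 25, 30, 10), (15, 5, 36, 25, 30, 35), (15, 5, 36, 25, 6, 10), (15, 5, 36, 25, 6, 35), (15, 5, 36, 31, 12, 10), (15, 5, 36, 31, 12, 35), (15, 5, 36, 38, 27, 10), (15, 5, 36, 38, 27, 35), (15, 6, 1, 13, 23, 10), (15, 6, 1, 13, 23, 35), (15, 6, 1, 20, 26, 10), (15, 6, 1, 20, 26, 35), (15, 6, 1, 22, 12, 10), (15, 6, 1, 22, 12, 35), (15, 6, 1, 23, 31, 10), (15, 6, 1, 23, 31, 35), (15, 6, 1, 25, 30, 10), (15, 6, 1, 25, 30, 35), (15, 6, 1, 25, 6, 10), (15, 6, 1, 25, 6, 35), (15, 6, 1, 31, 12, 10), (15, 6, 1, 31, 12, 35), (15, 6, 1, 38, 27, 10), (15, 6, 1, 38, 27, 35), (39, 11, 5, 32, 2, 32), (39, 11, 5, 38, 23, 32), (39, 27, 37, 32, 2, 32), (39, 27, 37, 38, 23, 32), (39, 31, 14, 32, 2, 32), (39, 31, 14, 38, 23, 32), (39, 33, 24, 32, 2, 32), (39, 33, 24, 38, 23, 32)}.
Apply σ_{G > 25}; surviving tuples: {(39, 27, 37, 32, 2, 32), (39, 27, 37, 38, 23, 32), (39, 31, 14, 32, 2, 32), (39, 31, 14, 38, 23, 32), (39, 33, 24, 32, 2, 32), (39, 33, 24, 38, 23, 32)}
π[C, G]: project onto (C, G) (3 duplicate(s) eliminated) → {(39, 27), (39, 31), (39, 33)}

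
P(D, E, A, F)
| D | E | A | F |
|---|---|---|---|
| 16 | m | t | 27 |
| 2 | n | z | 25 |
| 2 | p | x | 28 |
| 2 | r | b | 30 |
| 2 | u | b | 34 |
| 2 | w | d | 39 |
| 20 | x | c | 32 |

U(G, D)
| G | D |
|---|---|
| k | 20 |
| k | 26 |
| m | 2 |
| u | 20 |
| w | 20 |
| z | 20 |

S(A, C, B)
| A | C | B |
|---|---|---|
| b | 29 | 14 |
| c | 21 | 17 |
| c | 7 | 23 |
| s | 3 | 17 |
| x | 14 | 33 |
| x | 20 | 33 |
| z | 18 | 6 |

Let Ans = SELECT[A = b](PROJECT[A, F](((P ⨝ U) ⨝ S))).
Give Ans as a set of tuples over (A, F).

{(b, 30), (b, 34)}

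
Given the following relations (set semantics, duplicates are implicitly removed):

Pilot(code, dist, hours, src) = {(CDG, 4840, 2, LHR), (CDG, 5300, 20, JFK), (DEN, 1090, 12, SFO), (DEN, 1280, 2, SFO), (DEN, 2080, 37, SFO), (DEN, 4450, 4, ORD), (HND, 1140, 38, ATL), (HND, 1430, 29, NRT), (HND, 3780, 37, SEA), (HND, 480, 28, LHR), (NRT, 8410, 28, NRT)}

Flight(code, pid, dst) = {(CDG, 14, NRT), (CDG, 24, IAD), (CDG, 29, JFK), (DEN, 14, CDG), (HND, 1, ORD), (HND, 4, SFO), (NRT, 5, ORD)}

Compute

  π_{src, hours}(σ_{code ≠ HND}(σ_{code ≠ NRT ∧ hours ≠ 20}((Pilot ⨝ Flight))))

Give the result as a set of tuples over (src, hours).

{(LHR, 2), (ORD, 4), (SFO, 12), (SFO, 2), (SFO, 37)}

Joining Pilot and Flight on code yields {(CDG, 4840, 2, LHR, 14, NRT), (CDG, 4840, 2, LHR, 24, IAD), (CDG, 4840, 2, LHR, 29, JFK), (CDG, 5300, 20, JFK, 14, NRT), (CDG, 5300, 20, JFK, 24, IAD), (CDG, 5300, 20, JFK, 29, JFK), (DEN, 1090, 12, SFO, 14, CDG), (DEN, 1280, 2, SFO, 14, CDG), (DEN, 2080, 37, SFO, 14, CDG), (DEN, 4450, 4, ORD, 14, CDG), (HND, 1140, 38, ATL, 1, ORD), (HND, 1140, 38, ATL, 4, SFO), (HND, 1430, 29, NRT, 1, ORD), (HND, 1430, 29, NRT, 4, SFO), (HND, 3780, 37, SEA, 1, ORD), (HND, 3780, 37, SEA, 4, SFO), (HND, 480, 28, LHR, 1, ORD), (HND, 480, 28, LHR, 4, SFO), (NRT, 8410, 28, NRT, 5, ORD)}.
Filtering on code ≠ NRT ∧ hours ≠ 20 leaves {(CDG, 4840, 2, LHR, 14, NRT), (CDG, 4840, 2, LHR, 24, IAD), (CDG, 4840, 2, LHR, 29, JFK), (DEN, 1090, 12, SFO, 14, CDG), (DEN, 1280, 2, SFO, 14, CDG), (DEN, 2080, 37, SFO, 14, CDG), (DEN, 4450, 4, ORD, 14, CDG), (HND, 1140, 38, ATL, 1, ORD), (HND, 1140, 38, ATL, 4, SFO), (HND, 1430, 29, NRT, 1, ORD), (HND, 1430, 29, NRT, 4, SFO), (HND, 3780, 37, SEA, 1, ORD), (HND, 3780, 37, SEA, 4, SFO), (HND, 480, 28, LHR, 1, ORD), (HND, 480, 28, LHR, 4, SFO)}.
Filtering on code ≠ HND leaves {(CDG, 4840, 2, LHR, 14, NRT), (CDG, 4840, 2, LHR, 24, IAD), (CDG, 4840, 2, LHR, 29, JFK), (DEN, 1090, 12, SFO, 14, CDG), (DEN, 1280, 2, SFO, 14, CDG), (DEN, 2080, 37, SFO, 14, CDG), (DEN, 4450, 4, ORD, 14, CDG)}.
Keep only column(s) src, hours (2 duplicate(s) eliminated): {(LHR, 2), (ORD, 4), (SFO, 12), (SFO, 2), (SFO, 37)}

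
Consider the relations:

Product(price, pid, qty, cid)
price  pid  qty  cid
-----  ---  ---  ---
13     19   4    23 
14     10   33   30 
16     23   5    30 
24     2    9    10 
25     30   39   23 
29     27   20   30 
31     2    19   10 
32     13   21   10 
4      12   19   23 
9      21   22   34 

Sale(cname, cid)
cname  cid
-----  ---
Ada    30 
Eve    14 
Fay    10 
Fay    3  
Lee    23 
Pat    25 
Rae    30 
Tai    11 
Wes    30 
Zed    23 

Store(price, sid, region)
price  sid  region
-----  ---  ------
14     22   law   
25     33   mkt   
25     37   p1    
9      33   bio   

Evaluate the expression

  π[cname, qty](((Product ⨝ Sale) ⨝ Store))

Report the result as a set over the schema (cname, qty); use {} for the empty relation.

{(Ada, 33), (Lee, 39), (Rae, 33), (Wes, 33), (Zed, 39)}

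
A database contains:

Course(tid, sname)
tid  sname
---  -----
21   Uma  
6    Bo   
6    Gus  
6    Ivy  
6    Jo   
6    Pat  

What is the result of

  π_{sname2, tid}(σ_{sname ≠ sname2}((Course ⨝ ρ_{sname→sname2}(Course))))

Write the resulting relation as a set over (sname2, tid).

ρ[sname→sname2]: schema becomes (tid, sname2); tuples unchanged.
Joining Course and ρ_{sname→sname2}(Course) on tid yields {(21, Uma, Uma), (6, Bo, Bo), (6, Bo, Gus), (6, Bo, Ivy), (6, Bo, Jo), (6, Bo, Pat), (6, Gus, Bo), (6, Gus, Gus), (6, Gus, Ivy), (6, Gus, Jo), (6, Gus, Pat), (6, Ivy, Bo), (6, Ivy, Gus), (6, Ivy, Ivy), (6, Ivy, Jo), (6, Ivy, Pat), (6, Jo, Bo), (6, Jo, Gus), (6, Jo, Ivy), (6, Jo, Jo), (6, Jo, Pat), (6, Pat, Bo), (6, Pat, Gus), (6, Pat, Ivy), (6, Pat, Jo), (6, Pat, Pat)}.
Filtering on sname ≠ sname2 leaves {(6, Bo, Gus), (6, Bo, Ivy), (6, Bo, Jo), (6, Bo, Pat), (6, Gus, Bo), (6, Gus, Ivy), (6, Gus, Jo), (6, Gus, Pat), (6, Ivy, Bo), (6, Ivy, Gus), (6, Ivy, Jo), (6, Ivy, Pat), (6, Jo, Bo), (6, Jo, Gus), (6, Jo, Ivy), (6, Jo, Pat), (6, Pat, Bo), (6, Pat, Gus), (6, Pat, Ivy), (6, Pat, Jo)}.
π[sname2, tid]: project onto (sname2, tid) (15 duplicate(s) eliminated) → {(Bo, 6), (Gus, 6), (Ivy, 6), (Jo, 6), (Pat, 6)}

{(Bo, 6), (Gus, 6), (Ivy, 6), (Jo, 6), (Pat, 6)}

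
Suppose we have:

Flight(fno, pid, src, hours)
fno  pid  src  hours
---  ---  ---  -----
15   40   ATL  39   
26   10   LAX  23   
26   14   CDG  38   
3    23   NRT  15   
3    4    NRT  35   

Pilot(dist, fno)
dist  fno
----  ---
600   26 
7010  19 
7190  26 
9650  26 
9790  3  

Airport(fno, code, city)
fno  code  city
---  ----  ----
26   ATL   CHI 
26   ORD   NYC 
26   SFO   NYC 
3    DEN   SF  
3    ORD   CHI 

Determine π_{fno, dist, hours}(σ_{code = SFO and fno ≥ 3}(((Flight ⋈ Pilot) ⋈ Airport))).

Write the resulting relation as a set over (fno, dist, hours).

{(26, 600, 23), (26, 600, 38), (26, 7190, 23), (26, 7190, 38), (26, 9650, 23), (26, 9650, 38)}

Natural join on fno: {(26, 10, LAX, 23, 600), (26, 10, LAX, 23, 7190), (26, 10, LAX, 23, 9650), (26, 14, CDG, 38, 600), (26, 14, CDG, 38, 7190), (26, 14, CDG, 38, 9650), (3, 23, NRT, 15, 9790), (3, 4, NRT, 35, 9790)}
Natural join on fno: {(26, 10, LAX, 23, 600, ATL, CHI), (26, 10, LAX, 23, 600, ORD, NYC), (26, 10, LAX, 23, 600, SFO, NYC), (26, 10, LAX, 23, 7190, ATL, CHI), (26, 10, LAX, 23, 7190, ORD, NYC), (26, 10, LAX, 23, 7190, SFO, NYC), (26, 10, LAX, 23, 9650, ATL, CHI), (26, 10, LAX, 23, 9650, ORD, NYC), (26, 10, LAX, 23, 9650, SFO, NYC), (26, 14, CDG, 38, 600, ATL, CHI), (26, 14, CDG, 38, 600, ORD, NYC), (26, 14, CDG, 38, 600, SFO, NYC), (26, 14, CDG, 38, 7190, ATL, CHI), (26, 14, CDG, 38, 7190, ORD, NYC), (26, 14, CDG, 38, 7190, SFO, NYC), (26, 14, CDG, 38, 9650, ATL, CHI), (26, 14, CDG, 38, 9650, ORD, NYC), (26, 14, CDG, 38, 9650, SFO, NYC), (3, 23, NRT, 15, 9790, DEN, SF), (3, 23, NRT, 15, 9790, ORD, CHI), (3, 4, NRT, 35, 9790, DEN, SF), (3, 4, NRT, 35, 9790, ORD, CHI)}
Apply σ_{code = SFO and fno ≥ 3}; surviving tuples: {(26, 10, LAX, 23, 600, SFO, NYC), (26, 10, LAX, 23, 7190, SFO, NYC), (26, 10, LAX, 23, 9650, SFO, NYC), (26, 14, CDG, 38, 600, SFO, NYC), (26, 14, CDG, 38, 7190, SFO, NYC), (26, 14, CDG, 38, 9650, SFO, NYC)}
π_{fno, dist, hours} gives {(26, 600, 23), (26, 600, 38), (26, 7190, 23), (26, 7190, 38), (26, 9650, 23), (26, 9650, 38)}.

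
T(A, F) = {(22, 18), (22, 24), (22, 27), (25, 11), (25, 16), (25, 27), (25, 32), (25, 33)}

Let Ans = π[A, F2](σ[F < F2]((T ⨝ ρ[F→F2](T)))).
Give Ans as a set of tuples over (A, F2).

{(22, 24), (22, 27), (25, 16), (25, 27), (25, 32), (25, 33)}

ρ[F→F2]: schema becomes (A, F2); tuples unchanged.
Joining T and ρ[F→F2](T) on A yields {(22, 18, 18), (22, 18, 24), (22, 18, 27), (22, 24, 18), (22, 24, 24), (22, 24, 27), (22, 27, 18), (22, 27, 24), (22, 27, 27), (25, 11, 11), (25, 11, 16), (25, 11, 27), (25, 11, 32), (25, 11, 33), (25, 16, 11), (25, 16, 16), (25, 16, 27), (25, 16, 32), (25, 16, 33), (25, 27, 11), (25, 27, 16), (25, 27, 27), (25, 27, 32), (25, 27, 33), (25, 32, 11), (25, 32, 16), (25, 32, 27), (25, 32, 32), (25, 32, 33), (25, 33, 11), (25, 33, 16), (25, 33, 27), (25, 33, 32), (25, 33, 33)}.
σ[F < F2]: keep tuples satisfying F < F2 → {(22, 18, 24), (22, 18, 27), (22, 24, 27), (25, 11, 16), (25, 11, 27), (25, 11, 32), (25, 11, 33), (25, 16, 27), (25, 16, 32), (25, 16, 33), (25, 27, 32), (25, 27, 33), (25, 32, 33)}
Projecting to A, F2 (7 duplicate(s) eliminated): {(22, 24), (22, 27), (25, 16), (25, 27), (25, 32), (25, 33)}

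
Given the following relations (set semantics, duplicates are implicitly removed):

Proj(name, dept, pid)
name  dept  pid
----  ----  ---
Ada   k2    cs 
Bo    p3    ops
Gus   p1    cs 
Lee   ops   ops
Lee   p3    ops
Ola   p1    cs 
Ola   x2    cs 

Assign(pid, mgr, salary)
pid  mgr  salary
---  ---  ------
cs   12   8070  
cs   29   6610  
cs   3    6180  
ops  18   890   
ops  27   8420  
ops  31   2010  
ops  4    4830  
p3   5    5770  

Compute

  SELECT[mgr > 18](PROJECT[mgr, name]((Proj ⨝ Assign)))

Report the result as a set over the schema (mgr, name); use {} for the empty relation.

{(27, Bo), (27, Lee), (29, Ada), (29, Gus), (29, Ola), (31, Bo), (31, Lee)}

Joining Proj and Assign on pid yields {(Ada, k2, cs, 12, 8070), (Ada, k2, cs, 29, 6610), (Ada, k2, cs, 3, 6180), (Bo, p3, ops, 18, 890), (Bo, p3, ops, 27, 8420), (Bo, p3, ops, 31, 2010), (Bo, p3, ops, 4, 4830), (Gus, p1, cs, 12, 8070), (Gus, p1, cs, 29, 6610), (Gus, p1, cs, 3, 6180), (Lee, ops, ops, 18, 890), (Lee, ops, ops, 27, 8420), (Lee, ops, ops, 31, 2010), (Lee, ops, ops, 4, 4830), (Lee, p3, ops, 18, 890), (Lee, p3, ops, 27, 8420), (Lee, p3, ops, 31, 2010), (Lee, p3, ops, 4, 4830), (Ola, p1, cs, 12, 8070), (Ola, p1, cs, 29, 6610), (Ola, p1, cs, 3, 6180), (Ola, x2, cs, 12, 8070), (Ola, x2, cs, 29, 6610), (Ola, x2, cs, 3, 6180)}.
Projecting to mgr, name (7 duplicate(s) eliminated): {(12, Ada), (12, Gus), (12, Ola), (18, Bo), (18, Lee), (27, Bo), (27, Lee), (29, Ada), (29, Gus), (29, Ola), (3, Ada), (3, Gus), (3, Ola), (31, Bo), (31, Lee), (4, Bo), (4, Lee)}
σ[mgr > 18]: keep tuples satisfying mgr > 18 → {(27, Bo), (27, Lee), (29, Ada), (29, Gus), (29, Ola), (31, Bo), (31, Lee)}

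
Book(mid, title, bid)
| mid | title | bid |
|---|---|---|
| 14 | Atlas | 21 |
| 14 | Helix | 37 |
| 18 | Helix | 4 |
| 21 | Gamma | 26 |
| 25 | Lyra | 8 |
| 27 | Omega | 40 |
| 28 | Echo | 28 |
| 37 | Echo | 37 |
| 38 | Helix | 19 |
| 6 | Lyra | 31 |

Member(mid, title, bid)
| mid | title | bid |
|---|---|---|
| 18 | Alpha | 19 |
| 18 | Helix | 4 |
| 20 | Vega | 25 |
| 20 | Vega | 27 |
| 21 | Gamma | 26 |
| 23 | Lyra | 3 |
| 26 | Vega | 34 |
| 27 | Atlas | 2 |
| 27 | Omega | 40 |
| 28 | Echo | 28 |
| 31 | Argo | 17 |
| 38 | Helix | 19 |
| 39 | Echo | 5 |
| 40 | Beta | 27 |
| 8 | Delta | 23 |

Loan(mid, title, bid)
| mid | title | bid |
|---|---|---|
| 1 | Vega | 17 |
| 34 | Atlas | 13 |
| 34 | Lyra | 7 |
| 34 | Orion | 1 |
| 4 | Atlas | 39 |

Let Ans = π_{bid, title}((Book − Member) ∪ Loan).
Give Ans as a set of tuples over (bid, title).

Taking the difference: {(14, Atlas, 21), (14, Helix, 37), (25, Lyra, 8), (37, Echo, 37), (6, Lyra, 31)}
Taking the union: {(1, Vega, 17), (14, Atlas, 21), (14, Helix, 37), (25, Lyra, 8), (34, Atlas, 13), (34, Lyra, 7), (34, Orion, 1), (37, Echo, 37), (4, Atlas, 39), (6, Lyra, 31)}
π_{bid, title} gives {(1, Orion), (13, Atlas), (17, Vega), (21, Atlas), (31, Lyra), (37, Echo), (37, Helix), (39, Atlas), (7, Lyra), (8, Lyra)}.

{(1, Orion), (13, Atlas), (17, Vega), (21, Atlas), (31, Lyra), (37, Echo), (37, Helix), (39, Atlas), (7, Lyra), (8, Lyra)}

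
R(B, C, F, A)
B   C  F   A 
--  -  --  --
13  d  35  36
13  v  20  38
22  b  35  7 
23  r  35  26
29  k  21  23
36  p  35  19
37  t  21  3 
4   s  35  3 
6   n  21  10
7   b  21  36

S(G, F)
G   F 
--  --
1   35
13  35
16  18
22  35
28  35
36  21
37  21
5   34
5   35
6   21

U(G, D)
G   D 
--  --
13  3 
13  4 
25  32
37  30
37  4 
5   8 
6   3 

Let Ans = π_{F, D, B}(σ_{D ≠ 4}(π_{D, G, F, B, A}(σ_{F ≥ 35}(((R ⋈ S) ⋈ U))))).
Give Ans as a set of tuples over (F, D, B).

{(35, 3, 13), (35, 3, 22), (35, 3, 23), (35, 3, 36), (35, 3, 4), (35, 8, 13), (35, 8, 22), (35, 8, 23), (35, 8, 36), (35, 8, 4)}

R ⋈ S (natural join on F): {(13, d, 35, 36, 1), (13, d, 35, 36, 13), (13, d, 35, 36, 22), (13, d, 35, 36, 28), (13, d, 35, 36, 5), (22, b, 35, 7, 1), (22, b, 35, 7, 13), (22, b, 35, 7, 22), (22, b, 35, 7, 28), (22, b, 35, 7, 5), (23, r, 35, 26, 1), (23, r, 35, 26, 13), (23, r, 35, 26, 22), (23, r, 35, 26, 28), (23, r, 35, 26, 5), (29, k, 21, 23, 36), (29, k, 21, 23, 37), (29, k, 21, 23, 6), (36, p, 35, 19, 1), (36, p, 35, 19, 13), (36, p, 35, 19, 22), (36, p, 35, 19, 28), (36, p, 35, 19, 5), (37, t, 21, 3, 36), (37, t, 21, 3, 37), (37, t, 21, 3, 6), (4, s, 35, 3, 1), (4, s, 35, 3, 13), (4, s, 35, 3, 22), (4, s, 35, 3, 28), (4, s, 35, 3, 5), (6, n, 21, 10, 36), (6, n, 21, 10, 37), (6, n, 21, 10, 6), (7, b, 21, 36, 36), (7, b, 21, 36, 37), (7, b, 21, 36, 6)}
(R ⋈ S) ⋈ U (natural join on G): {(13, d, 35, 36, 13, 3), (13, d, 35, 36, 13, 4), (13, d, 35, 36, 5, 8), (22, b, 35, 7, 13, 3), (22, b, 35, 7, 13, 4), (22, b, 35, 7, 5, 8), (23, r, 35, 26, 13, 3), (23, r, 35, 26, 13, 4), (23, r, 35, 26, 5, 8), (29, k, 21, 23, 37, 30), (29, k, 21, 23, 37, 4), (29, k, 21, 23, 6, 3), (36, p, 35, 19, 13, 3), (36, p, 35, 19, 13, 4), (36, p, 35, 19, 5, 8), (37, t, 21, 3, 37, 30), (37, t, 21, 3, 37, 4), (37, t, 21, 3, 6, 3), (4, s, 35, 3, 13, 3), (4, s, 35, 3, 13, 4), (4, s, 35, 3, 5, 8), (6, n, 21, 10, 37, 30), (6, n, 21, 10, 37, 4), (6, n, 21, 10, 6, 3), (7, b, 21, 36, 37, 30), (7, b, 21, 36, 37, 4), (7, b, 21, 36, 6, 3)}
Filtering on F ≥ 35 leaves {(13, d, 35, 36, 13, 3), (13, d, 35, 36, 13, 4), (13, d, 35, 36, 5, 8), (22, b, 35, 7, 13, 3), (22, b, 35, 7, 13, 4), (22, b, 35, 7, 5, 8), (23, r, 35, 26, 13, 3), (23, r, 35, 26, 13, 4), (23, r, 35, 26, 5, 8), (36, p, 35, 19, 13, 3), (36, p, 35, 19, 13, 4), (36, p, 35, 19, 5, 8), (4, s, 35, 3, 13, 3), (4, s, 35, 3, 13, 4), (4, s, 35, 3, 5, 8)}.
Keep only column(s) D, G, F, B, A: {(3, 13, 35, 13, 36), (3, 13, 35, 22, 7), (3, 13, 35, 23, 26), (3, 13, 35, 36, 19), (3, 13, 35, 4, 3), (4, 13, 35, 13, 36), (4, 13, 35, 22, 7), (4, 13, 35, 23, 26), (4, 13, 35, 36, 19), (4, 13, 35, 4, 3), (8, 5, 35, 13, 36), (8, 5, 35, 22, 7), (8, 5, 35, 23, 26), (8, 5, 35, 36, 19), (8, 5, 35, 4, 3)}
Filtering on D ≠ 4 leaves {(3, 13, 35, 13, 36), (3, 13, 35, 22, 7), (3, 13, 35, 23, 26), (3, 13, 35, 36, 19), (3, 13, 35, 4, 3), (8, 5, 35, 13, 36), (8, 5, 35, 22, 7), (8, 5, 35, 23, 26), (8, 5, 35, 36, 19), (8, 5, 35, 4, 3)}.
Keep only column(s) F, D, B: {(35, 3, 13), (35, 3, 22), (35, 3, 23), (35, 3, 36), (35, 3, 4), (35, 8, 13), (35, 8, 22), (35, 8, 23), (35, 8, 36), (35, 8, 4)}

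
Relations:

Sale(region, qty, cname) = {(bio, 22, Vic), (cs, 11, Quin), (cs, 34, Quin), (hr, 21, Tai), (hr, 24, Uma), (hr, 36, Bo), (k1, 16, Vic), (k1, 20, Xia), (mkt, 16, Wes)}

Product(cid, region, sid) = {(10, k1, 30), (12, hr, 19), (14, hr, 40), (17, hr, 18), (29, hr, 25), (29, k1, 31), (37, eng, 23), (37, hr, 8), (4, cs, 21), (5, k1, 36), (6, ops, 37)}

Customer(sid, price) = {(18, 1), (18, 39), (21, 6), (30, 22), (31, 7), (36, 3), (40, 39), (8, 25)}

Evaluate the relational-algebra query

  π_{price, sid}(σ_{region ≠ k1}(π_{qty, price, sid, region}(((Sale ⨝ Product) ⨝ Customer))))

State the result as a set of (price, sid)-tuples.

{(1, 18), (25, 8), (39, 18), (39, 40), (6, 21)}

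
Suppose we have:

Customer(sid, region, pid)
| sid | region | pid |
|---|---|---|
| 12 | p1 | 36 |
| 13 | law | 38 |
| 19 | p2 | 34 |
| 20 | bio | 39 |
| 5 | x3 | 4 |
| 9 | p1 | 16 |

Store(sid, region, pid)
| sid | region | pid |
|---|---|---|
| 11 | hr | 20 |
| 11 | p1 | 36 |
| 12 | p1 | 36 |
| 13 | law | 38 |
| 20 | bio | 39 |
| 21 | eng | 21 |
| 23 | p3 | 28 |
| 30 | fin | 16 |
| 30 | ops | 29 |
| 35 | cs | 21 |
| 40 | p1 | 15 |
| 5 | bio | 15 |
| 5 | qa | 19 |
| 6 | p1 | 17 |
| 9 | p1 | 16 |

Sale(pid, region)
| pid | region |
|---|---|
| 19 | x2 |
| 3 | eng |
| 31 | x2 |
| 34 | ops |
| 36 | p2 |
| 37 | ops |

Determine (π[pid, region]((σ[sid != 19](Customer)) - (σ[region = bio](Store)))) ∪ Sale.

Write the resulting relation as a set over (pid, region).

{(16, p1), (19, x2), (3, eng), (31, x2), (34, ops), (36, p1), (36, p2), (37, ops), (38, law), (4, x3)}

Apply σ_{sid != 19}; surviving tuples: {(12, p1, 36), (13, law, 38), (20, bio, 39), (5, x3, 4), (9, p1, 16)}
Apply σ_{region = bio}; surviving tuples: {(20, bio, 39), (5, bio, 15)}
Taking the difference: {(12, p1, 36), (13, law, 38), (5, x3, 4), (9, p1, 16)}
Projecting to pid, region: {(16, p1), (36, p1), (38, law), (4, x3)}
Taking the union: {(16, p1), (19, x2), (3, eng), (31, x2), (34, ops), (36, p1), (36, p2), (37, ops), (38, law), (4, x3)}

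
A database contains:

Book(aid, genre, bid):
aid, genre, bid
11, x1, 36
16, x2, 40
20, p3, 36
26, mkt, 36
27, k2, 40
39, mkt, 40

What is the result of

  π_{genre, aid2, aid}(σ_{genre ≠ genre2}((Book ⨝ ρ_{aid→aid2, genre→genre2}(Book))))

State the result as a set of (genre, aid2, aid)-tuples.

ρ[aid→aid2, genre→genre2]: schema becomes (aid2, genre2, bid); tuples unchanged.
Joining Book and ρ_{aid→aid2, genre→genre2}(Book) on bid yields {(11, x1, 36, 11, x1), (11, x1, 36, 20, p3), (11, x1, 36, 26, mkt), (16, x2, 40, 16, x2), (16, x2, 40, 27, k2), (16, x2, 40, 39, mkt), (20, p3, 36, 11, x1), (20, p3, 36, 20, p3), (20, p3, 36, 26, mkt), (26, mkt, 36, 11, x1), (26, mkt, 36, 20, p3), (26, mkt, 36, 26, mkt), (27, k2, 40, 16, x2), (27, k2, 40, 27, k2), (27, k2, 40, 39, mkt), (39, mkt, 40, 16, x2), (39, mkt, 40, 27, k2), (39, mkt, 40, 39, mkt)}.
Filtering on genre ≠ genre2 leaves {(11, x1, 36, 20, p3), (11, x1, 36, 26, mkt), (16, x2, 40, 27, k2), (16, x2, 40, 39, mkt), (20, p3, 36, 11, x1), (20, p3, 36, 26, mkt), (26, mkt, 36, 11, x1), (26, mkt, 36, 20, p3), (27, k2, 40, 16, x2), (27, k2, 40, 39, mkt), (39, mkt, 40, 16, x2), (39, mkt, 40, 27, k2)}.
Keep only column(s) genre, aid2, aid: {(k2, 16, 27), (k2, 39, 27), (mkt, 11, 26), (mkt, 16, 39), (mkt, 20, 26), (mkt, 27, 39), (p3, 11, 20), (p3, 26, 20), (x1, 20, 11), (x1, 26, 11), (x2, 27, 16), (x2, 39, 16)}

{(k2, 16, 27), (k2, 39, 27), (mkt, 11, 26), (mkt, 16, 39), (mkt, 20, 26), (mkt, 27, 39), (p3, 11, 20), (p3, 26, 20), (x1, 20, 11), (x1, 26, 11), (x2, 27, 16), (x2, 39, 16)}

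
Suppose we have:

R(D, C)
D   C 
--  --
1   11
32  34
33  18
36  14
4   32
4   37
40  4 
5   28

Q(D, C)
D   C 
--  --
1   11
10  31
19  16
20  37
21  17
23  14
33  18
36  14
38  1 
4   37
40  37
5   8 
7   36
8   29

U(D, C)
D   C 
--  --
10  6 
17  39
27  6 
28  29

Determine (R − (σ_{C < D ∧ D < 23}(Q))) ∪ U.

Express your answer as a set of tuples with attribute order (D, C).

Selection C < D ∧ D < 23: {(19, 16), (21, 17)}
Taking the difference: {(1, 11), (32, 34), (33, 18), (36, 14), (4, 32), (4, 37), (40, 4), (5, 28)}
Taking the union: {(1, 11), (10, 6), (17, 39), (27, 6), (28, 29), (32, 34), (33, 18), (36, 14), (4, 32), (4, 37), (40, 4), (5, 28)}

{(1, 11), (10, 6), (17, 39), (27, 6), (28, 29), (32, 34), (33, 18), (36, 14), (4, 32), (4, 37), (40, 4), (5, 28)}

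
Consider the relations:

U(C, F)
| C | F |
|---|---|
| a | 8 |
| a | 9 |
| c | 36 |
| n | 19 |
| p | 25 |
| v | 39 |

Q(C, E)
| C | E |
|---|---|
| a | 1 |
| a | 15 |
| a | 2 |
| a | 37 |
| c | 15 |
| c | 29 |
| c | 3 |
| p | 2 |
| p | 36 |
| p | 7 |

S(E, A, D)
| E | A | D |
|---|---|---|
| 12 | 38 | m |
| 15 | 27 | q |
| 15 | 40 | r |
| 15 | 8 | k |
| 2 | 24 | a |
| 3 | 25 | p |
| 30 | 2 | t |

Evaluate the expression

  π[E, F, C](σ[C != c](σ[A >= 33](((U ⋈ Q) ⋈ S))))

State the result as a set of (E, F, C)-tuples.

U ⋈ Q (natural join on C): {(a, 8, 1), (a, 8, 15), (a, 8, 2), (a, 8, 37), (a, 9, 1), (a, 9, 15), (a, 9, 2), (a, 9, 37), (c, 36, 15), (c, 36, 29), (c, 36, 3), (p, 25, 2), (p, 25, 36), (p, 25, 7)}
(U ⋈ Q) ⋈ S (natural join on E): {(a, 8, 15, 27, q), (a, 8, 15, 40, r), (a, 8, 15, 8, k), (a, 8, 2, 24, a), (a, 9, 15, 27, q), (a, 9, 15, 40, r), (a, 9, 15, 8, k), (a, 9, 2, 24, a), (c, 36, 15, 27, q), (c, 36, 15, 40, r), (c, 36, 15, 8, k), (c, 36, 3, 25, p), (p, 25, 2, 24, a)}
Apply σ_{A >= 33}; surviving tuples: {(a, 8, 15, 40, r), (a, 9, 15, 40, r), (c, 36, 15, 40, r)}
Apply σ_{C != c}; surviving tuples: {(a, 8, 15, 40, r), (a, 9, 15, 40, r)}
Projecting to E, F, C: {(15, 8, a), (15, 9, a)}

{(15, 8, a), (15, 9, a)}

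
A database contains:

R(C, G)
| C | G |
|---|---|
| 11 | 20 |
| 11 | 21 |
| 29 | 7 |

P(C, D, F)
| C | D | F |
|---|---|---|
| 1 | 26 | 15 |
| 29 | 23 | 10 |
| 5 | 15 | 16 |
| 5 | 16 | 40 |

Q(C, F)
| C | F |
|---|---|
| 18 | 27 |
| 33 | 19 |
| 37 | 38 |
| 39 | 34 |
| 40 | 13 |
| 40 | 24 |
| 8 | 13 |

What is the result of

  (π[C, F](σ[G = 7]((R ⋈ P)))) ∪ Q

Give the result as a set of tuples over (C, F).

Joining R and P on C yields {(29, 7, 23, 10)}.
Apply σ_{G = 7}; surviving tuples: {(29, 7, 23, 10)}
Projecting to C, F: {(29, 10)}
Union: {(29, 10)} with {(18, 27), (33, 19), (37, 38), (39, 34), (40, 13), (40, 24), (8, 13)} → {(18, 27), (29, 10), (33, 19), (37, 38), (39, 34), (40, 13), (40, 24), (8, 13)}

{(18, 27), (29, 10), (33, 19), (37, 38), (39, 34), (40, 13), (40, 24), (8, 13)}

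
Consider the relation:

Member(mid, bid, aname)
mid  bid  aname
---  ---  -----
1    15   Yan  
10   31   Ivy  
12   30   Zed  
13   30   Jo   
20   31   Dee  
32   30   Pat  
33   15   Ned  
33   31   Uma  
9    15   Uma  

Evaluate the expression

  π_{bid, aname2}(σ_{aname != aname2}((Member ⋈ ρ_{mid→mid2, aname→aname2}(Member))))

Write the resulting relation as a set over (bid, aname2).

ρ[mid→mid2, aname→aname2]: schema becomes (mid2, bid, aname2); tuples unchanged.
Member ⋈ ρ_{mid→mid2, aname→aname2}(Member) (natural join on bid): {(1, 15, Yan, 1, Yan), (1, 15, Yan, 33, Ned), (1, 15, Yan, 9, Uma), (10, 31, Ivy, 10, Ivy), (10, 31, Ivy, 20, Dee), (10, 31, Ivy, 33, Uma), (12, 30, Zed, 12, Zed), (12, 30, Zed, 13, Jo), (12, 30, Zed, 32, Pat), (13, 30, Jo, 12, Zed), (13, 30, Jo, 13, Jo), (13, 30, Jo, 32, Pat), (20, 31, Dee, 10, Ivy), (20, 31, Dee, 20, Dee), (20, 31, Dee, 33, Uma), (32, 30, Pat, 12, Zed), (32, 30, Pat, 13, Jo), (32, 30, Pat, 32, Pat), (33, 15, Ned, 1, Yan), (33, 15, Ned, 33, Ned), (33, 15, Ned, 9, Uma), (33, 31, Uma, 10, Ivy), (33, 31, Uma, 20, Dee), (33, 31, Uma, 33, Uma), (9, 15, Uma, 1, Yan), (9, 15, Uma, 33, Ned), (9, 15, Uma, 9, Uma)}
Filtering on aname != aname2 leaves {(1, 15, Yan, 33, Ned), (1, 15, Yan, 9, Uma), (10, 31, Ivy, 20, Dee), (10, 31, Ivy, 33, Uma), (12, 30, Zed, 13, Jo), (12, 30, Zed, 32, Pat), (13, 30, Jo, 12, Zed), (13, 30, Jo, 32, Pat), (20, 31, Dee, 10, Ivy), (20, 31, Dee, 33, Uma), (32, 30, Pat, 12, Zed), (32, 30, Pat, 13, Jo), (33, 15, Ned, 1, Yan), (33, 15, Ned, 9, Uma), (33, 31, Uma, 10, Ivy), (33, 31, Uma, 20, Dee), (9, 15, Uma, 1, Yan), (9, 15, Uma, 33, Ned)}.
Projecting to bid, aname2 (9 duplicate(s) eliminated): {(15, Ned), (15, Uma), (15, Yan), (30, Jo), (30, Pat), (30, Zed), (31, Dee), (31, Ivy), (31, Uma)}

{(15, Ned), (15, Uma), (15, Yan), (30, Jo), (30, Pat), (30, Zed), (31, Dee), (31, Ivy), (31, Uma)}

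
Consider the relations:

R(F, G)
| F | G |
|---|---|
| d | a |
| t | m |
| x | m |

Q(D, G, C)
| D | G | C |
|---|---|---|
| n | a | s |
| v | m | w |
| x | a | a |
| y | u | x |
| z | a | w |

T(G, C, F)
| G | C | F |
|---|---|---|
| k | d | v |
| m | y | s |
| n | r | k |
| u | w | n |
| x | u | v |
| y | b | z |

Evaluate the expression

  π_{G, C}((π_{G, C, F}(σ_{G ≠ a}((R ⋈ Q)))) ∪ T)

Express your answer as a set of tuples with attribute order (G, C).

{(k, d), (m, w), (m, y), (n, r), (u, w), (x, u), (y, b)}

R ⋈ Q (natural join on G): {(d, a, n, s), (d, a, x, a), (d, a, z, w), (t, m, v, w), (x, m, v, w)}
Selection G ≠ a: {(t, m, v, w), (x, m, v, w)}
π[G, C, F]: project onto (G, C, F) → {(m, w, t), (m, w, x)}
Union: {(m, w, t), (m, w, x)} with {(k, d, v), (m, y, s), (n, r, k), (u, w, n), (x, u, v), (y, b, z)} → {(k, d, v), (m, w, t), (m, w, x), (m, y, s), (n, r, k), (u, w, n), (x, u, v), (y, b, z)}
π[G, C]: project onto (G, C) (1 duplicate(s) eliminated) → {(k, d), (m, w), (m, y), (n, r), (u, w), (x, u), (y, b)}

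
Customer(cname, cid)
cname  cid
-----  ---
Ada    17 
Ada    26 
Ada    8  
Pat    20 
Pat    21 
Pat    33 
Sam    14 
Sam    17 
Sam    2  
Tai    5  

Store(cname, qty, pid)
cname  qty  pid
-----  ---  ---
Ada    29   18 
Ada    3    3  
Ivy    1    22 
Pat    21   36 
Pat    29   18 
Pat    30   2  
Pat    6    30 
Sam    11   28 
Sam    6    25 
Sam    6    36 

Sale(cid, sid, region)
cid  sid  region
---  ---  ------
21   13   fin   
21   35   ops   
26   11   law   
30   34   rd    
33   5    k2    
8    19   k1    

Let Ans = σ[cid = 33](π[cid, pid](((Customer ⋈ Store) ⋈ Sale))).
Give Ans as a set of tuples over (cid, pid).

Customer ⋈ Store (natural join on cname): {(Ada, 17, 29, 18), (Ada, 17, 3, 3), (Ada, 26, 29, 18), (Ada, 26, 3, 3), (Ada, 8, 29, 18), (Ada, 8, 3, 3), (Pat, 20, 21, 36), (Pat, 20, 29, 18), (Pat, 20, 30, 2), (Pat, 20, 6, 30), (Pat, 21, 21, 36), (Pat, 21, 29, 18), (Pat, 21, 30, 2), (Pat, 21, 6, 30), (Pat, 33, 21, 36), (Pat, 33, 29, 18), (Pat, 33, 30, 2), (Pat, 33, 6, 30), (Sam, 14, 11, 28), (Sam, 14, 6, 25), (Sam, 14, 6, 36), (Sam, 17, 11, 28), (Sam, 17, 6, 25), (Sam, 17, 6, 36), (Sam, 2, 11, 28), (Sam, 2, 6, 25), (Sam, 2, 6, 36)}
(Customer ⋈ Store) ⋈ Sale (natural join on cid): {(Ada, 26, 29, 18, 11, law), (Ada, 26, 3, 3, 11, law), (Ada, 8, 29, 18, 19, k1), (Ada, 8, 3, 3, 19, k1), (Pat, 21, 21, 36, 13, fin), (Pat, 21, 21, 36, 35, ops), (Pat, 21, 29, 18, 13, fin), (Pat, 21, 29, 18, 35, ops), (Pat, 21, 30, 2, 13, fin), (Pat, 21, 30, 2, 35, ops), (Pat, 21, 6, 30, 13, fin), (Pat, 21, 6, 30, 35, ops), (Pat, 33, 21, 36, 5, k2), (Pat, 33, 29, 18, 5, k2), (Pat, 33, 30, 2, 5, k2), (Pat, 33, 6, 30, 5, k2)}
Projecting to cid, pid (4 duplicate(s) eliminated): {(21, 18), (21, 2), (21, 30), (21, 36), (26, 18), (26, 3), (33, 18), (33, 2), (33, 30), (33, 36), (8, 18), (8, 3)}
Filtering on cid = 33 leaves {(33, 18), (33, 2), (33, 30), (33, 36)}.

{(33, 18), (33, 2), (33, 30), (33, 36)}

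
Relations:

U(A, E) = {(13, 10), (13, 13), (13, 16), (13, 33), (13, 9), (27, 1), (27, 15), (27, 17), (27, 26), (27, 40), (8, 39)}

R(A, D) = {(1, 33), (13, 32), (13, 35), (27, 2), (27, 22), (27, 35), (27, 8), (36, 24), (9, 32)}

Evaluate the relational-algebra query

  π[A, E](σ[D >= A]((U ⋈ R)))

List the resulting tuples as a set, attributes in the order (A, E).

U ⋈ R (natural join on A): {(13, 10, 32), (13, 10, 35), (13, 13, 32), (13, 13, 35), (13, 16, 32), (13, 16, 35), (13, 33, 32), (13, 33, 35), (13, 9, 32), (13, 9, 35), (27, 1, 2), (27, 1, 22), (27, 1, 35), (27, 1, 8), (27, 15, 2), (27, 15, 22), (27, 15, 35), (27, 15, 8), (27, 17, 2), (27, 17, 22), (27, 17, 35), (27, 17, 8), (27, 26, 2), (27, 26, 22), (27, 26, 35), (27, 26, 8), (27, 40, 2), (27, 40, 22), (27, 40, 35), (27, 40, 8)}
Filtering on D >= A leaves {(13, 10, 32), (13, 10, 35), (13, 13, 32), (13, 13, 35), (13, 16, 32), (13, 16, 35), (13, 33, 32), (13, 33, 35), (13, 9, 32), (13, 9, 35), (27, 1, 35), (27, 15, 35), (27, 17, 35), (27, 26, 35), (27, 40, 35)}.
π[A, E]: project onto (A, E) (5 duplicate(s) eliminated) → {(13, 10), (13, 13), (13, 16), (13, 33), (13, 9), (27, 1), (27, 15), (27, 17), (27, 26), (27, 40)}

{(13, 10), (13, 13), (13, 16), (13, 33), (13, 9), (27, 1), (27, 15), (27, 17), (27, 26), (27, 40)}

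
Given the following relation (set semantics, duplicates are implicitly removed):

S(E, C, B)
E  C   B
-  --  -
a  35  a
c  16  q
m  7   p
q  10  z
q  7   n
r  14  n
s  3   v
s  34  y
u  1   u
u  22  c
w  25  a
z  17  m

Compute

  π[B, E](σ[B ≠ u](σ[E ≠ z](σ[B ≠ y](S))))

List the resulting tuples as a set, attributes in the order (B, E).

Filtering on B ≠ y leaves {(a, 35, a), (c, 16, q), (m, 7, p), (q, 10, z), (q, 7, n), (r, 14, n), (s, 3, v), (u, 1, u), (u, 22, c), (w, 25, a), (z, 17, m)}.
Filtering on E ≠ z leaves {(a, 35, a), (c, 16, q), (m, 7, p), (q, 10, z), (q, 7, n), (r, 14, n), (s, 3, v), (u, 1, u), (u, 22, c), (w, 25, a)}.
Filtering on B ≠ u leaves {(a, 35, a), (c, 16, q), (m, 7, p), (q, 10, z), (q, 7, n), (r, 14, n), (s, 3, v), (u, 22, c), (w, 25, a)}.
π_{B, E} gives {(a, a), (a, w), (c, u), (n, q), (n, r), (p, m), (q, c), (v, s), (z, q)}.

{(a, a), (a, w), (c, u), (n, q), (n, r), (p, m), (q, c), (v, s), (z, q)}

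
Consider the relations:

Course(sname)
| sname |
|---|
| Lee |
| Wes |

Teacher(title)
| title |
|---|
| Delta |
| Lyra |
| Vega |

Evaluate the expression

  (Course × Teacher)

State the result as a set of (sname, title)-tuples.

{(Lee, Delta), (Lee, Lyra), (Lee, Vega), (Wes, Delta), (Wes, Lyra), (Wes, Vega)}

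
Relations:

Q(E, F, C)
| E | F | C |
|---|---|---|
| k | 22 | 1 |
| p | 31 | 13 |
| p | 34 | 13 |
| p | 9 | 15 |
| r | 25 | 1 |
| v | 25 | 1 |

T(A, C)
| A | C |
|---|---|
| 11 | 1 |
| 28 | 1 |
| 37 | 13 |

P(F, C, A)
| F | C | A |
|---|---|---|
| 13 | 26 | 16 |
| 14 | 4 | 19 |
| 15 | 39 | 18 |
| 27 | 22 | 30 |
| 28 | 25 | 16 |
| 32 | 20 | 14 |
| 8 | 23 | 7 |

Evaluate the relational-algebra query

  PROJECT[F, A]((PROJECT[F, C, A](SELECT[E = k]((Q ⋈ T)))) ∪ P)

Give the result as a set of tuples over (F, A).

Joining Q and T on C yields {(k, 22, 1, 11), (k, 22, 1, 28), (p, 31, 13, 37), (p, 34, 13, 37), (r, 25, 1, 11), (r, 25, 1, 28), (v, 25, 1, 11), (v, 25, 1, 28)}.
Apply σ_{E = k}; surviving tuples: {(k, 22, 1, 11), (k, 22, 1, 28)}
π[F, C, A]: project onto (F, C, A) → {(22, 1, 11), (22, 1, 28)}
Set union of the two operands is {(13, 26, 16), (14, 4, 19), (15, 39, 18), (22, 1, 11), (22, 1, 28), (27, 22, 30), (28, 25, 16), (32, 20, 14), (8, 23, 7)}.
π[F, A]: project onto (F, A) → {(13, 16), (14, 19), (15, 18), (22, 11), (22, 28), (27, 30), (28, 16), (32, 14), (8, 7)}

{(13, 16), (14, 19), (15, 18), (22, 11), (22, 28), (27, 30), (28, 16), (32, 14), (8, 7)}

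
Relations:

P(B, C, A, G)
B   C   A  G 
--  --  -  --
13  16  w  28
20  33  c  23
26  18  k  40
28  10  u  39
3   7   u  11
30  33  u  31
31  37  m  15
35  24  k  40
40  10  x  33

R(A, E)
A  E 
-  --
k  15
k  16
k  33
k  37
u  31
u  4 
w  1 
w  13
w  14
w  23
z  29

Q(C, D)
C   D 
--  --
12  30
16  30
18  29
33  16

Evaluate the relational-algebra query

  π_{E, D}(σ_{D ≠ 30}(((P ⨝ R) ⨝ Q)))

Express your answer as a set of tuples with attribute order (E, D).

P ⋈ R (natural join on A): {(13, 16, w, 28, 1), (13, 16, w, 28, 13), (13, 16, w, 28, 14), (13, 16, w, 28, 23), (26, 18, k, 40, 15), (26, 18, k, 40, 16), (26, 18, k, 40, 33), (26, 18, k, 40, 37), (28, 10, u, 39, 31), (28, 10, u, 39, 4), (3, 7, u, 11, 31), (3, 7, u, 11, 4), (30, 33, u, 31, 31), (30, 33, u, 31, 4), (35, 24, k, 40, 15), (35, 24, k, 40, 16), (35, 24, k, 40, 33), (35, 24, k, 40, 37)}
(P ⨝ R) ⋈ Q (natural join on C): {(13, 16, w, 28, 1, 30), (13, 16, w, 28, 13, 30), (13, 16, w, 28, 14, 30), (13, 16, w, 28, 23, 30), (26, 18, k, 40, 15, 29), (26, 18, k, 40, 16, 29), (26, 18, k, 40, 33, 29), (26, 18, k, 40, 37, 29), (30, 33, u, 31, 31, 16), (30, 33, u, 31, 4, 16)}
Filtering on D ≠ 30 leaves {(26, 18, k, 40, 15, 29), (26, 18, k, 40, 16, 29), (26, 18, k, 40, 33, 29), (26, 18, k, 40, 37, 29), (30, 33, u, 31, 31, 16), (30, 33, u, 31, 4, 16)}.
Keep only column(s) E, D: {(15, 29), (16, 29), (31, 16), (33, 29), (37, 29), (4, 16)}

{(15, 29), (16, 29), (31, 16), (33, 29), (37, 29), (4, 16)}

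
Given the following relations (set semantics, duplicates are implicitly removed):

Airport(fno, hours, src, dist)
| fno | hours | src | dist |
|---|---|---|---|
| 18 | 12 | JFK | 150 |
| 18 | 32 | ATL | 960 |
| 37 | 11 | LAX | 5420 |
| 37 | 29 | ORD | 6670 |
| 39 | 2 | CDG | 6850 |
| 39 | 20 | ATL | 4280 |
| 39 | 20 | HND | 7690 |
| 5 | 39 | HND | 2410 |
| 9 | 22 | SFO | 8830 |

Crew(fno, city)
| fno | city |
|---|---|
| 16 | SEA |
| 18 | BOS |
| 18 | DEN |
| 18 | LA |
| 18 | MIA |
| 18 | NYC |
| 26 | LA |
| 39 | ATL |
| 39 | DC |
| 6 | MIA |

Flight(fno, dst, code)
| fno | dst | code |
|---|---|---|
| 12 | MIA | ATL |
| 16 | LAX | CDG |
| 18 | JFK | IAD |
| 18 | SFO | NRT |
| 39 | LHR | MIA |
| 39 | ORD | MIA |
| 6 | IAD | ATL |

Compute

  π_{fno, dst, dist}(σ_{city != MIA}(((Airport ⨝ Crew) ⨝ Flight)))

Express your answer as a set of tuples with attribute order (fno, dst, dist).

{(18, JFK, 150), (18, JFK, 960), (18, SFO, 150), (18, SFO, 960), (39, LHR, 4280), (39, LHR, 6850), (39, LHR, 7690), (39, ORD, 4280), (39, ORD, 6850), (39, ORD, 7690)}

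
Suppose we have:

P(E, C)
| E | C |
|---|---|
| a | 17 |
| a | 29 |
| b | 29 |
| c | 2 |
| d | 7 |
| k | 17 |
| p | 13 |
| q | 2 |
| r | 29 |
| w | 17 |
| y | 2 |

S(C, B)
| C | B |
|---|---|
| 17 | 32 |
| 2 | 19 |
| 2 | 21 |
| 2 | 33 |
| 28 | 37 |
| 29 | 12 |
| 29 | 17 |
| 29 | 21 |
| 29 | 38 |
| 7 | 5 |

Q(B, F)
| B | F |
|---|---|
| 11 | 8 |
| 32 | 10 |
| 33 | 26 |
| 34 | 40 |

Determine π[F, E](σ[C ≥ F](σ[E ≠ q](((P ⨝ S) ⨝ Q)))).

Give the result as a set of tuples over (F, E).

{(10, a), (10, k), (10, w)}

Natural join on C: {(a, 17, 32), (a, 29, 12), (a, 29, 17), (a, 29, 21), (a, 29, 38), (b, 29, 12), (b, 29, 17), (b, 29, 21), (b, 29, 38), (c, 2, 19), (c, 2, 21), (c, 2, 33), (d, 7, 5), (k, 17, 32), (q, 2, 19), (q, 2, 21), (q, 2, 33), (r, 29, 12), (r, 29, 17), (r, 29, 21), (r, 29, 38), (w, 17, 32), (y, 2, 19), (y, 2, 21), (y, 2, 33)}
Natural join on B: {(a, 17, 32, 10), (c, 2, 33, 26), (k, 17, 32, 10), (q, 2, 33, 26), (w, 17, 32, 10), (y, 2, 33, 26)}
Selection E ≠ q: {(a, 17, 32, 10), (c, 2, 33, 26), (k, 17, 32, 10), (w, 17, 32, 10), (y, 2, 33, 26)}
Selection C ≥ F: {(a, 17, 32, 10), (k, 17, 32, 10), (w, 17, 32, 10)}
π_{F, E} gives {(10, a), (10, k), (10, w)}.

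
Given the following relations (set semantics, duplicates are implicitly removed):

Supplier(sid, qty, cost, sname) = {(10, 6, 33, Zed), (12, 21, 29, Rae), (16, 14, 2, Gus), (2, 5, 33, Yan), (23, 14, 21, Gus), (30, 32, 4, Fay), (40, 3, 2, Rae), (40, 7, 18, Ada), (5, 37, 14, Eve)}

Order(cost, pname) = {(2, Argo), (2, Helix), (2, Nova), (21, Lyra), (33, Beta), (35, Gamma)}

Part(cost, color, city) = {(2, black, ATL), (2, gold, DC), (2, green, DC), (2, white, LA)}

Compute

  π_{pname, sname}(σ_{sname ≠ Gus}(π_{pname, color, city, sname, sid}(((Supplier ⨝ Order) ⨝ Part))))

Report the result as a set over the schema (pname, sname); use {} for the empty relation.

{(Argo, Rae), (Helix, Rae), (Nova, Rae)}

Supplier ⋈ Order (natural join on cost): {(10, 6, 33, Zed, Beta), (16, 14, 2, Gus, Argo), (16, 14, 2, Gus, Helix), (16, 14, 2, Gus, Nova), (2, 5, 33, Yan, Beta), (23, 14, 21, Gus, Lyra), (40, 3, 2, Rae, Argo), (40, 3, 2, Rae, Helix), (40, 3, 2, Rae, Nova)}
(Supplier ⨝ Order) ⋈ Part (natural join on cost): {(16, 14, 2, Gus, Argo, black, ATL), (16, 14, 2, Gus, Argo, gold, DC), (16, 14, 2, Gus, Argo, green, DC), (16, 14, 2, Gus, Argo, white, LA), (16, 14, 2, Gus, Helix, black, ATL), (16, 14, 2, Gus, Helix, gold, DC), (16, 14, 2, Gus, Helix, green, DC), (16, 14, 2, Gus, Helix, white, LA), (16, 14, 2, Gus, Nova, black, ATL), (16, 14, 2, Gus, Nova, gold, DC), (16, 14, 2, Gus, Nova, green, DC), (16, 14, 2, Gus, Nova, white, LA), (40, 3, 2, Rae, Argo, black, ATL), (40, 3, 2, Rae, Argo, gold, DC), (40, 3, 2, Rae, Argo, green, DC), (40, 3, 2, Rae, Argo, white, LA), (40, 3, 2, Rae, Helix, black, ATL), (40, 3, 2, Rae, Helix, gold, DC), (40, 3, 2, Rae, Helix, green, DC), (40, 3, 2, Rae, Helix, white, LA), (40, 3, 2, Rae, Nova, black, ATL), (40, 3, 2, Rae, Nova, gold, DC), (40, 3, 2, Rae, Nova, green, DC), (40, 3, 2, Rae, Nova, white, LA)}
Projecting to pname, color, city, sname, sid: {(Argo, black, ATL, Gus, 16), (Argo, black, ATL, Rae, 40), (Argo, gold, DC, Gus, 16), (Argo, gold, DC, Rae, 40), (Argo, green, DC, Gus, 16), (Argo, green, DC, Rae, 40), (Argo, white, LA, Gus, 16), (Argo, white, LA, Rae, 40), (Helix, black, ATL, Gus, 16), (Helix, black, ATL, Rae, 40), (Helix, gold, DC, Gus, 16), (Helix, gold, DC, Rae, 40), (Helix, green, DC, Gus, 16), (Helix, green, DC, Rae, 40), (Helix, white, LA, Gus, 16), (Helix, white, LA, Rae, 40), (Nova, black, ATL, Gus, 16), (Nova, black, ATL, Rae, 40), (Nova, gold, DC, Gus, 16), (Nova, gold, DC, Rae, 40), (Nova, green, DC, Gus, 16), (Nova, green, DC, Rae, 40), (Nova, white, LA, Gus, 16), (Nova, white, LA, Rae, 40)}
Filtering on sname ≠ Gus leaves {(Argo, black, ATL, Rae, 40), (Argo, gold, DC, Rae, 40), (Argo, green, DC, Rae, 40), (Argo, white, LA, Rae, 40), (Helix, black, ATL, Rae, 40), (Helix, gold, DC, Rae, 40), (Helix, green, DC, Rae, 40), (Helix, white, LA, Rae, 40), (Nova, black, ATL, Rae, 40), (Nova, gold, DC, Rae, 40), (Nova, green, DC, Rae, 40), (Nova, white, LA, Rae, 40)}.
Projecting to pname, sname (9 duplicate(s) eliminated): {(Argo, Rae), (Helix, Rae), (Nova, Rae)}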